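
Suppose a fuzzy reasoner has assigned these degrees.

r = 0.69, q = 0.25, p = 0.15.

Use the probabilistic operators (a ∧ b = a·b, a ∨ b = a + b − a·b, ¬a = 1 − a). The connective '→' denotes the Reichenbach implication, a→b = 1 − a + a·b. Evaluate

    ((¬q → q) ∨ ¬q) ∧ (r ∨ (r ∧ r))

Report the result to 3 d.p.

0.720

¬q = 1 − 0.2500 = 0.7500
¬q → q  [Reichenbach: 1 − a + a·b] with a=0.7500, b=0.2500 → 0.4375
¬q = 1 − 0.2500 = 0.7500
(¬q → q) ∨ ¬q = a + b − a·b on (0.4375, 0.7500) = 0.8594
r ∧ r = a·b on (0.6900, 0.6900) = 0.4761
r ∨ (r ∧ r) = a + b − a·b on (0.6900, 0.4761) = 0.8376
((¬q → q) ∨ ¬q) ∧ (r ∨ (r ∧ r)) = a·b on (0.8594, 0.8376) = 0.7198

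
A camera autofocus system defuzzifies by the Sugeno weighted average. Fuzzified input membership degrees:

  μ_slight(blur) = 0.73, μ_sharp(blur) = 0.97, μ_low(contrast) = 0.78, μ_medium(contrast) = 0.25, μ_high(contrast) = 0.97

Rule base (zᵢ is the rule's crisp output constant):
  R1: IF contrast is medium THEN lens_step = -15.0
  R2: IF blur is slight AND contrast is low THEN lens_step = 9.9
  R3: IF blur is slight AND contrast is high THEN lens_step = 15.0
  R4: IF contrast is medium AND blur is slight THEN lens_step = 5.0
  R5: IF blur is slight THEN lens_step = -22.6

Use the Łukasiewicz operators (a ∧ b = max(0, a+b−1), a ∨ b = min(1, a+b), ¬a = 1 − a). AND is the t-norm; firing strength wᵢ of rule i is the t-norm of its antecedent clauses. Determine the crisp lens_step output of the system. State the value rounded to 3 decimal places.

R1 (z=-15.0): medium=0.25 → w = 0.25
R2 (z=9.9): slight=0.73, low=0.78; AND[max(0, a+b−1)] → w = 0.51
R3 (z=15.0): slight=0.73, high=0.97; AND[max(0, a+b−1)] → w = 0.70
R4 (z=5.0): medium=0.25, slight=0.73; AND[max(0, a+b−1)] → w = 0.00
R5 (z=-22.6): slight=0.73 → w = 0.73
Weighted average = (0.25·-15.0 + 0.51·9.9 + 0.70·15.0 + 0.00·5.0 + 0.73·-22.6) / (0.25 + 0.51 + 0.70 + 0.00 + 0.73)
  = -4.6990 / 2.1900 = -2.146

-2.146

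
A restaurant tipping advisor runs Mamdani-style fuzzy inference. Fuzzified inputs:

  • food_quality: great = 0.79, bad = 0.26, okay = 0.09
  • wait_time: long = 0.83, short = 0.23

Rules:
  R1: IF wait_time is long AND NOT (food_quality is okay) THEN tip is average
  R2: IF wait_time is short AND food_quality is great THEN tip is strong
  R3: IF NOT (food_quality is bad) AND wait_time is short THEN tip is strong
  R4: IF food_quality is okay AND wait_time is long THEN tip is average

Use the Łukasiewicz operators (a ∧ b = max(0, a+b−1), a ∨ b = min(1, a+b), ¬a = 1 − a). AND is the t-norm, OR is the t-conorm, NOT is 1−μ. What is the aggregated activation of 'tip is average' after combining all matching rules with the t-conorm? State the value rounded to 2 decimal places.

0.74

R1: long=0.83, ¬okay=1−0.09=0.91; AND[max(0, a+b−1)] → w = 0.74
R2: short=0.23, great=0.79; AND[max(0, a+b−1)] → w = 0.02
R3: ¬bad=1−0.26=0.74, short=0.23; AND[max(0, a+b−1)] → w = 0.00
R4: okay=0.09, long=0.83; AND[max(0, a+b−1)] → w = 0.00
Rules with consequent 'average': {R1, R4} → strengths 0.74, 0.00
Aggregate via t-conorm [min(1, a+b)]: 0.74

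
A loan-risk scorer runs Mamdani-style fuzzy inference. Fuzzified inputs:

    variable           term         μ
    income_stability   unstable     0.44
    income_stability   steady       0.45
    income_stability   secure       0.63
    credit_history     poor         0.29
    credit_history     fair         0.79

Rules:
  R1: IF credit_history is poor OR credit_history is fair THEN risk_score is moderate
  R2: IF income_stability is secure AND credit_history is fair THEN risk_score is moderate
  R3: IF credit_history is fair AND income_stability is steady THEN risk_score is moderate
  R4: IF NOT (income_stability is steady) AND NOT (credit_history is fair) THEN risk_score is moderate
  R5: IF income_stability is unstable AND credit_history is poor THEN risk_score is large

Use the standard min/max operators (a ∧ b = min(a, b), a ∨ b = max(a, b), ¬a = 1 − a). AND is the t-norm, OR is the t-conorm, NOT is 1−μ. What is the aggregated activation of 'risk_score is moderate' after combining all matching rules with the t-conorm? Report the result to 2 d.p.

R1: poor=0.29, fair=0.79; OR[max(a, b)] → w = 0.79
R2: secure=0.63, fair=0.79; AND[min(a, b)] → w = 0.63
R3: fair=0.79, steady=0.45; AND[min(a, b)] → w = 0.45
R4: ¬steady=1−0.45=0.55, ¬fair=1−0.79=0.21; AND[min(a, b)] → w = 0.21
R5: unstable=0.44, poor=0.29; AND[min(a, b)] → w = 0.29
Rules with consequent 'moderate': {R1, R2, R3, R4} → strengths 0.79, 0.63, 0.45, 0.21
Aggregate via t-conorm [max(a, b)]: 0.79

0.79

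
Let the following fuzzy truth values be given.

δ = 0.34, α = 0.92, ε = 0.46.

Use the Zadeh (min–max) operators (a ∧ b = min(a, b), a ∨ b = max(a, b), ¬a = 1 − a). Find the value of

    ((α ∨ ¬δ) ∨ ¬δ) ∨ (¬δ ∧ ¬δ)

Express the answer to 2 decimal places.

0.92

¬δ = 1 − 0.34 = 0.66
α ∨ ¬δ = max(a, b) on (0.92, 0.66) = 0.92
¬δ = 1 − 0.34 = 0.66
(α ∨ ¬δ) ∨ ¬δ = max(a, b) on (0.92, 0.66) = 0.92
¬δ = 1 − 0.34 = 0.66
¬δ = 1 − 0.34 = 0.66
¬δ ∧ ¬δ = min(a, b) on (0.66, 0.66) = 0.66
((α ∨ ¬δ) ∨ ¬δ) ∨ (¬δ ∧ ¬δ) = max(a, b) on (0.92, 0.66) = 0.92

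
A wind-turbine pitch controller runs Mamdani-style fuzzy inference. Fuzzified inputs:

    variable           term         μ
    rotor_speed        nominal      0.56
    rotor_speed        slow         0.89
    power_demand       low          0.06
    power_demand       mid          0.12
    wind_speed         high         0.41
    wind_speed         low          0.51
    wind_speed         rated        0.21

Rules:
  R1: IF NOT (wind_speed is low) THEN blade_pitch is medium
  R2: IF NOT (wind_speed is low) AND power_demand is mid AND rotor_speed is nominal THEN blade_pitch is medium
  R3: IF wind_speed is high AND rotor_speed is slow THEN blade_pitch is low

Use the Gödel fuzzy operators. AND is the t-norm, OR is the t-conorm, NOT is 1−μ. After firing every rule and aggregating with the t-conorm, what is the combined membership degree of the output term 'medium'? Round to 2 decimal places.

0.49

R1: ¬low=1−0.51=0.49 → w = 0.49
R2: ¬low=1−0.51=0.49, mid=0.12, nominal=0.56; AND[min(a, b)] → w = 0.12
R3: high=0.41, slow=0.89; AND[min(a, b)] → w = 0.41
Rules with consequent 'medium': {R1, R2} → strengths 0.49, 0.12
Aggregate via t-conorm [max(a, b)]: 0.49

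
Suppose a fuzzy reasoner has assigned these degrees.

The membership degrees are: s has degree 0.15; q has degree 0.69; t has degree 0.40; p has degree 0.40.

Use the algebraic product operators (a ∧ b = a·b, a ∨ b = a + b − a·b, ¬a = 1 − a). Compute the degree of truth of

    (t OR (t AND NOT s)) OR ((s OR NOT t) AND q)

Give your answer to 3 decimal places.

NOT s = 1 − 0.1500 = 0.8500
t AND NOT s = a·b on (0.4000, 0.8500) = 0.3400
t OR (t AND NOT s) = a + b − a·b on (0.4000, 0.3400) = 0.6040
NOT t = 1 − 0.4000 = 0.6000
s OR NOT t = a + b − a·b on (0.1500, 0.6000) = 0.6600
(s OR NOT t) AND q = a·b on (0.6600, 0.6900) = 0.4554
(t OR (t AND NOT s)) OR ((s OR NOT t) AND q) = a + b − a·b on (0.6040, 0.4554) = 0.7843

0.784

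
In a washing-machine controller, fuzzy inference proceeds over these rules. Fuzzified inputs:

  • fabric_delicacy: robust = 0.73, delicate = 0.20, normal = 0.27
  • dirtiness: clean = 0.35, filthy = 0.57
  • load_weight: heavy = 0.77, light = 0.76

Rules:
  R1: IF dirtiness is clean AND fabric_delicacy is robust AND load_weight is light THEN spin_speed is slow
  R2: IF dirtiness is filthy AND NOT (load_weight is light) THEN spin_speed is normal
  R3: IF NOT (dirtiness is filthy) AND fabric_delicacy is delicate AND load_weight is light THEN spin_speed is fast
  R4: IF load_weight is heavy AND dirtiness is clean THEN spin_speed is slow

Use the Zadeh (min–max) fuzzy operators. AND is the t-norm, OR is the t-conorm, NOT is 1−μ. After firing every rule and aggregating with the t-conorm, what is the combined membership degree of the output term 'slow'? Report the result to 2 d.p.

0.35

R1: clean=0.35, robust=0.73, light=0.76; AND[min(a, b)] → w = 0.35
R2: filthy=0.57, ¬light=1−0.76=0.24; AND[min(a, b)] → w = 0.24
R3: ¬filthy=1−0.57=0.43, delicate=0.20, light=0.76; AND[min(a, b)] → w = 0.20
R4: heavy=0.77, clean=0.35; AND[min(a, b)] → w = 0.35
Rules with consequent 'slow': {R1, R4} → strengths 0.35, 0.35
Aggregate via t-conorm [max(a, b)]: 0.35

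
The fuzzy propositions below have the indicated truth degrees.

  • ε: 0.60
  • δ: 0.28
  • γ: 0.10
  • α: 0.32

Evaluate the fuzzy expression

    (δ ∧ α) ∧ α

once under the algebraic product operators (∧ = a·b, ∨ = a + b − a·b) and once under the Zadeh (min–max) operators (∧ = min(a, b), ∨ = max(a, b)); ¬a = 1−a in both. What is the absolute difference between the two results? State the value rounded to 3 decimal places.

0.251

Under algebraic product:
  δ ∧ α = a·b on (0.2800, 0.3200) = 0.0896
  (δ ∧ α) ∧ α = a·b on (0.0896, 0.3200) = 0.0287
  → value = 0.0287
Under Zadeh (min–max):
  δ ∧ α = min(a, b) on (0.28, 0.32) = 0.28
  (δ ∧ α) ∧ α = min(a, b) on (0.28, 0.32) = 0.28
  → value = 0.2800
|0.0287 − 0.2800| = 0.251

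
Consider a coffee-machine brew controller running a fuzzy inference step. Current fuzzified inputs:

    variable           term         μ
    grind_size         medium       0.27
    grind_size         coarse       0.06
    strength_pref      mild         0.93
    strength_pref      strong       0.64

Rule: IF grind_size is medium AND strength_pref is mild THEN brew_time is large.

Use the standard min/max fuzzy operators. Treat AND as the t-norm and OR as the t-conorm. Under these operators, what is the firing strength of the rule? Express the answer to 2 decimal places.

firing strength: medium=0.27, mild=0.93; AND[min(a, b)] → w = 0.27

0.27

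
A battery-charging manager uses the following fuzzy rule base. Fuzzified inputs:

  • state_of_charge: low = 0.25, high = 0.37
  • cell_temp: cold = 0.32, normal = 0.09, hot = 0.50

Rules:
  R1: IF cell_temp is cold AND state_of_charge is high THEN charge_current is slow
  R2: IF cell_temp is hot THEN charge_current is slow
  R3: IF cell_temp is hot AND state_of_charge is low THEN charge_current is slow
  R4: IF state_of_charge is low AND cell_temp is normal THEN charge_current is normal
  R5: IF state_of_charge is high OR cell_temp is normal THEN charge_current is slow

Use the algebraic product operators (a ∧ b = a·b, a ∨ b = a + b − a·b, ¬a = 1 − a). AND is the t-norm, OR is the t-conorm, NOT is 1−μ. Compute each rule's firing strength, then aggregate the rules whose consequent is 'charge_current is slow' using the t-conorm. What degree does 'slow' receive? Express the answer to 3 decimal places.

R1: cold=0.32, high=0.37; AND[a·b] → w = 0.1184
R2: hot=0.50 → w = 0.5000
R3: hot=0.50, low=0.25; AND[a·b] → w = 0.1250
R4: low=0.25, normal=0.09; AND[a·b] → w = 0.0225
R5: high=0.37, normal=0.09; OR[a + b − a·b] → w = 0.4267
Rules with consequent 'slow': {R1, R2, R3, R5} → strengths 0.1184, 0.5000, 0.1250, 0.4267
Aggregate via t-conorm [a + b − a·b]: 0.7789

0.779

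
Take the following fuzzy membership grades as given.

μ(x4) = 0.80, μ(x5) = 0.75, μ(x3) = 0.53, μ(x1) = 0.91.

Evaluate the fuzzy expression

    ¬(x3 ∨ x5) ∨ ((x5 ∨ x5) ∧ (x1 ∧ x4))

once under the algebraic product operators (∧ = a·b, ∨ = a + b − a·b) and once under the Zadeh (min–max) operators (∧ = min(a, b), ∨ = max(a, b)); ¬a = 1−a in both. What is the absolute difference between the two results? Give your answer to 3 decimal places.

Under algebraic product:
  x3 ∨ x5 = a + b − a·b on (0.5300, 0.7500) = 0.8825
  ¬(x3 ∨ x5) = 1 − 0.8825 = 0.1175
  x5 ∨ x5 = a + b − a·b on (0.7500, 0.7500) = 0.9375
  x1 ∧ x4 = a·b on (0.9100, 0.8000) = 0.7280
  (x5 ∨ x5) ∧ (x1 ∧ x4) = a·b on (0.9375, 0.7280) = 0.6825
  ¬(x3 ∨ x5) ∨ ((x5 ∨ x5) ∧ (x1 ∧ x4)) = a + b − a·b on (0.1175, 0.6825) = 0.7198
  → value = 0.7198
Under Zadeh (min–max):
  x3 ∨ x5 = max(a, b) on (0.53, 0.75) = 0.75
  ¬(x3 ∨ x5) = 1 − 0.75 = 0.25
  x5 ∨ x5 = max(a, b) on (0.75, 0.75) = 0.75
  x1 ∧ x4 = min(a, b) on (0.91, 0.80) = 0.80
  (x5 ∨ x5) ∧ (x1 ∧ x4) = min(a, b) on (0.75, 0.80) = 0.75
  ¬(x3 ∨ x5) ∨ ((x5 ∨ x5) ∧ (x1 ∧ x4)) = max(a, b) on (0.25, 0.75) = 0.75
  → value = 0.7500
|0.7198 − 0.7500| = 0.030

0.030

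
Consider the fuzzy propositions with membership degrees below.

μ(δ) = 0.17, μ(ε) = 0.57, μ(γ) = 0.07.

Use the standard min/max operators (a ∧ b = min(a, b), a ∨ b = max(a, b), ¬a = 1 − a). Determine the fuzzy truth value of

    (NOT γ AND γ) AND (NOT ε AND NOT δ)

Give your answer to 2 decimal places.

0.07

NOT γ = 1 − 0.07 = 0.93
NOT γ AND γ = min(a, b) on (0.93, 0.07) = 0.07
NOT ε = 1 − 0.57 = 0.43
NOT δ = 1 − 0.17 = 0.83
NOT ε AND NOT δ = min(a, b) on (0.43, 0.83) = 0.43
(NOT γ AND γ) AND (NOT ε AND NOT δ) = min(a, b) on (0.07, 0.43) = 0.07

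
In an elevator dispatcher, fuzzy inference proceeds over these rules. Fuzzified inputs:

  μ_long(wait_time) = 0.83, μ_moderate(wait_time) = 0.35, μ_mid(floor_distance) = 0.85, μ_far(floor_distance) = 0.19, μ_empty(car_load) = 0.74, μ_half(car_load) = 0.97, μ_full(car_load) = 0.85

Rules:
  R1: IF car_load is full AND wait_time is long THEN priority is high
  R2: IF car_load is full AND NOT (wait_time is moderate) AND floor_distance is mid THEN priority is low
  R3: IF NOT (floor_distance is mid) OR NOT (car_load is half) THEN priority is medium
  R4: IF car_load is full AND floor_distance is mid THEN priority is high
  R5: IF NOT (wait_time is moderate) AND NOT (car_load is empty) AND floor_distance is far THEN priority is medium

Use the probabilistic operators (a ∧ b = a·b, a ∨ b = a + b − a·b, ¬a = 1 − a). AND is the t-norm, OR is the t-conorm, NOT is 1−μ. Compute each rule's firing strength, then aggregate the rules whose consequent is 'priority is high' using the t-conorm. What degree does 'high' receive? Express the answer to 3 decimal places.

0.918

R1: full=0.85, long=0.83; AND[a·b] → w = 0.7055
R2: full=0.85, ¬moderate=1−0.35=0.65, mid=0.85; AND[a·b] → w = 0.4696
R3: ¬mid=1−0.85=0.15, ¬half=1−0.97=0.03; OR[a + b − a·b] → w = 0.1755
R4: full=0.85, mid=0.85; AND[a·b] → w = 0.7225
R5: ¬moderate=1−0.35=0.65, ¬empty=1−0.74=0.26, far=0.19; AND[a·b] → w = 0.0321
Rules with consequent 'high': {R1, R4} → strengths 0.7055, 0.7225
Aggregate via t-conorm [a + b − a·b]: 0.9183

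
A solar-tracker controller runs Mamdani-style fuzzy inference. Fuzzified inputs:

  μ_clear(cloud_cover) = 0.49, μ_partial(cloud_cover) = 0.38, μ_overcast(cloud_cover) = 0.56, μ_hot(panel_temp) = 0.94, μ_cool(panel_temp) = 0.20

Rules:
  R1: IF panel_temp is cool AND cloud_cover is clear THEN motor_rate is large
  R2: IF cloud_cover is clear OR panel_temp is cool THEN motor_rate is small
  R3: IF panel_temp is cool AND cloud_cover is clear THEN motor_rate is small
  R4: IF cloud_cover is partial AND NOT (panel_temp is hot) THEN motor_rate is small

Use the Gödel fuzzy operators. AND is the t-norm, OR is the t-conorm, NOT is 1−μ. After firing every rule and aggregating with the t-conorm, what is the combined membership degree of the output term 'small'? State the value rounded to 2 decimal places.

R1: cool=0.20, clear=0.49; AND[min(a, b)] → w = 0.20
R2: clear=0.49, cool=0.20; OR[max(a, b)] → w = 0.49
R3: cool=0.20, clear=0.49; AND[min(a, b)] → w = 0.20
R4: partial=0.38, ¬hot=1−0.94=0.06; AND[min(a, b)] → w = 0.06
Rules with consequent 'small': {R2, R3, R4} → strengths 0.49, 0.20, 0.06
Aggregate via t-conorm [max(a, b)]: 0.49

0.49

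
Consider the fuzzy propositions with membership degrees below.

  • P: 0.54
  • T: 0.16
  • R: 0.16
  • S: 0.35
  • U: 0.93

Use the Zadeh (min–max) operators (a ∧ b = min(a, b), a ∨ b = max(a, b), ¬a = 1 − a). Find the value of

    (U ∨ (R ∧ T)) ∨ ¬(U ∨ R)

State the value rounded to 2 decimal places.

0.93

R ∧ T = min(a, b) on (0.16, 0.16) = 0.16
U ∨ (R ∧ T) = max(a, b) on (0.93, 0.16) = 0.93
U ∨ R = max(a, b) on (0.93, 0.16) = 0.93
¬(U ∨ R) = 1 − 0.93 = 0.07
(U ∨ (R ∧ T)) ∨ ¬(U ∨ R) = max(a, b) on (0.93, 0.07) = 0.93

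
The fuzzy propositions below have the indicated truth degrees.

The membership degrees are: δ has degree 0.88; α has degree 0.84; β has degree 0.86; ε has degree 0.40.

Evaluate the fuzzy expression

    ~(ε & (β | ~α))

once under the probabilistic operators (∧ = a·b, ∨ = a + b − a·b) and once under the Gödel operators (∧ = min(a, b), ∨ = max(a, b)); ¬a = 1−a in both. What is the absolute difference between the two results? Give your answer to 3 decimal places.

0.047

Under probabilistic:
  ~α = 1 − 0.8400 = 0.1600
  β | ~α = a + b − a·b on (0.8600, 0.1600) = 0.8824
  ε & (β | ~α) = a·b on (0.4000, 0.8824) = 0.3530
  ~(ε & (β | ~α)) = 1 − 0.3530 = 0.6470
  → value = 0.6470
Under Gödel:
  ~α = 1 − 0.84 = 0.16
  β | ~α = max(a, b) on (0.86, 0.16) = 0.86
  ε & (β | ~α) = min(a, b) on (0.40, 0.86) = 0.40
  ~(ε & (β | ~α)) = 1 − 0.40 = 0.60
  → value = 0.6000
|0.6470 − 0.6000| = 0.047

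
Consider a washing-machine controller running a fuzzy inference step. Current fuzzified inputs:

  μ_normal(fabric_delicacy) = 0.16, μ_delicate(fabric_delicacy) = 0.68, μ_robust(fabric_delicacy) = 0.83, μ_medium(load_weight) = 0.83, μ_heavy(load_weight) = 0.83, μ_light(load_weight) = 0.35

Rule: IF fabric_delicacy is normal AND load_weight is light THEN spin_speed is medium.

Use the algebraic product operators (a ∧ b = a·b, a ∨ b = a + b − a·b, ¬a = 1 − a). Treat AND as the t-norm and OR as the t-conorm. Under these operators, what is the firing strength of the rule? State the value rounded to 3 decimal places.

0.056

firing strength: normal=0.16, light=0.35; AND[a·b] → w = 0.0560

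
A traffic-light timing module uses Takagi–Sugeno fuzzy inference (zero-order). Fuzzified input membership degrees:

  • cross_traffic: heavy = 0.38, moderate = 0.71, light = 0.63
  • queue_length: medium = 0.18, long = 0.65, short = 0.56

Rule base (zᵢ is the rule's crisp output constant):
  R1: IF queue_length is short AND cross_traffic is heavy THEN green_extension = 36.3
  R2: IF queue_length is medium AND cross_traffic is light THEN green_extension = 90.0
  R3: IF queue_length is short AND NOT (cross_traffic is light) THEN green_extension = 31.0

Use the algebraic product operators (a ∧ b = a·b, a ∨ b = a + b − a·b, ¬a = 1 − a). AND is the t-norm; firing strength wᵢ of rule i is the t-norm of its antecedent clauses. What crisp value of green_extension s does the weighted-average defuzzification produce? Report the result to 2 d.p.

R1 (z=36.3): short=0.56, heavy=0.38; AND[a·b] → w = 0.2128
R2 (z=90.0): medium=0.18, light=0.63; AND[a·b] → w = 0.1134
R3 (z=31.0): short=0.56, ¬light=1−0.63=0.37; AND[a·b] → w = 0.2072
Weighted average = (0.2128·36.3 + 0.1134·90.0 + 0.2072·31.0) / (0.2128 + 0.1134 + 0.2072)
  = 24.3538 / 0.5334 = 45.66

45.66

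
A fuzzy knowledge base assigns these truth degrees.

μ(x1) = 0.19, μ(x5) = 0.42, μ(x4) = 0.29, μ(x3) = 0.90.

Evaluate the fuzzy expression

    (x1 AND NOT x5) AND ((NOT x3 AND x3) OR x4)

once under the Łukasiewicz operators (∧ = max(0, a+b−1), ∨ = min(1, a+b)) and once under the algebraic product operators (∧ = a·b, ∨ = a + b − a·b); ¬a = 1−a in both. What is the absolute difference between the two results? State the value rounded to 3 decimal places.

0.039

Under Łukasiewicz:
  NOT x5 = 1 − 0.42 = 0.58
  x1 AND NOT x5 = max(0, a+b−1) on (0.19, 0.58) = 0.00
  NOT x3 = 1 − 0.90 = 0.10
  NOT x3 AND x3 = max(0, a+b−1) on (0.10, 0.90) = 0.00
  (NOT x3 AND x3) OR x4 = min(1, a+b) on (0.00, 0.29) = 0.29
  (x1 AND NOT x5) AND ((NOT x3 AND x3) OR x4) = max(0, a+b−1) on (0.00, 0.29) = 0.00
  → value = 0.0000
Under algebraic product:
  NOT x5 = 1 − 0.4200 = 0.5800
  x1 AND NOT x5 = a·b on (0.1900, 0.5800) = 0.1102
  NOT x3 = 1 − 0.9000 = 0.1000
  NOT x3 AND x3 = a·b on (0.1000, 0.9000) = 0.0900
  (NOT x3 AND x3) OR x4 = a + b − a·b on (0.0900, 0.2900) = 0.3539
  (x1 AND NOT x5) AND ((NOT x3 AND x3) OR x4) = a·b on (0.1102, 0.3539) = 0.0390
  → value = 0.0390
|0.0000 − 0.0390| = 0.039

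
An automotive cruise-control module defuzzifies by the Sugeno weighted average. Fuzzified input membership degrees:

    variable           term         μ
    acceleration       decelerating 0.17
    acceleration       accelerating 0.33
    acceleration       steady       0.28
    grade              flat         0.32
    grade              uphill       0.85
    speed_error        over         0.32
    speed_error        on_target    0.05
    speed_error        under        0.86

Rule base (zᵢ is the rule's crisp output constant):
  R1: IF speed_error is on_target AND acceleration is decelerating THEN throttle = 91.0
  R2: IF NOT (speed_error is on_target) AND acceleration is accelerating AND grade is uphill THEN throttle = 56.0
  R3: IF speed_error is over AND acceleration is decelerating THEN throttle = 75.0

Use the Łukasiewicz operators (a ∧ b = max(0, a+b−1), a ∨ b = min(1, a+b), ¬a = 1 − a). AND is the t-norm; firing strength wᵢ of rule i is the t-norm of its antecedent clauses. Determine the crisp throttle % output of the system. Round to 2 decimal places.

56.00

R1 (z=91.0): on_target=0.05, decelerating=0.17; AND[max(0, a+b−1)] → w = 0.00
R2 (z=56.0): ¬on_target=1−0.05=0.95, accelerating=0.33, uphill=0.85; AND[max(0, a+b−1)] → w = 0.13
R3 (z=75.0): over=0.32, decelerating=0.17; AND[max(0, a+b−1)] → w = 0.00
Weighted average = (0.00·91.0 + 0.13·56.0 + 0.00·75.0) / (0.00 + 0.13 + 0.00)
  = 7.2800 / 0.1300 = 56.00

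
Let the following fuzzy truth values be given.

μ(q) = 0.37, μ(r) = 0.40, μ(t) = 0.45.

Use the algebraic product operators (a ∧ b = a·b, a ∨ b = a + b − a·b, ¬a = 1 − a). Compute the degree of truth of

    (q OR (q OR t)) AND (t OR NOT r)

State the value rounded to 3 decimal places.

0.610

q OR t = a + b − a·b on (0.3700, 0.4500) = 0.6535
q OR (q OR t) = a + b − a·b on (0.3700, 0.6535) = 0.7817
NOT r = 1 − 0.4000 = 0.6000
t OR NOT r = a + b − a·b on (0.4500, 0.6000) = 0.7800
(q OR (q OR t)) AND (t OR NOT r) = a·b on (0.7817, 0.7800) = 0.6097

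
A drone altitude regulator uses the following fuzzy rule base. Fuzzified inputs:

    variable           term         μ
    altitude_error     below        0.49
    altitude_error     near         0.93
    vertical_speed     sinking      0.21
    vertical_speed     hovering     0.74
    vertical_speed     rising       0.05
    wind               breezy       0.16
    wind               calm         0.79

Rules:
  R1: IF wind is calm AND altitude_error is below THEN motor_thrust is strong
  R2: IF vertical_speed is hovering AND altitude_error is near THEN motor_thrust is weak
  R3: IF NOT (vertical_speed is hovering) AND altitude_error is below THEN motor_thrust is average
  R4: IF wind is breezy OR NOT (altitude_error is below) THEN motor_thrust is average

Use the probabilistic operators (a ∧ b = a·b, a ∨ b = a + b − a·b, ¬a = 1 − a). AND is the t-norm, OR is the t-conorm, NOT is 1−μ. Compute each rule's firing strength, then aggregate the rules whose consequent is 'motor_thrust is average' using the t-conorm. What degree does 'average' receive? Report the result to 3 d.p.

0.641

R1: calm=0.79, below=0.49; AND[a·b] → w = 0.3871
R2: hovering=0.74, near=0.93; AND[a·b] → w = 0.6882
R3: ¬hovering=1−0.74=0.26, below=0.49; AND[a·b] → w = 0.1274
R4: breezy=0.16, ¬below=1−0.49=0.51; OR[a + b − a·b] → w = 0.5884
Rules with consequent 'average': {R3, R4} → strengths 0.1274, 0.5884
Aggregate via t-conorm [a + b − a·b]: 0.6408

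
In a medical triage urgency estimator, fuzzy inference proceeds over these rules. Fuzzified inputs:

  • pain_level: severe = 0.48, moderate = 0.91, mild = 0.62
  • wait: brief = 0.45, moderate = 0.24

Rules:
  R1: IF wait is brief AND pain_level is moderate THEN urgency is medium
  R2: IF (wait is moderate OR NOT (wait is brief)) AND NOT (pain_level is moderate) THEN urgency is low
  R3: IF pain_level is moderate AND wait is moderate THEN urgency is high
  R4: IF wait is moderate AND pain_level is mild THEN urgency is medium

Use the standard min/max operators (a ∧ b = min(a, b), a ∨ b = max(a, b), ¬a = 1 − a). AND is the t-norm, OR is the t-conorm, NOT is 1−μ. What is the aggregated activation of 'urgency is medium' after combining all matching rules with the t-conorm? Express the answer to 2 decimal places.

R1: brief=0.45, moderate=0.91; AND[min(a, b)] → w = 0.45
R2: (moderate=0.24 OR ¬brief=1−0.45=0.55) = 0.55; AND[min(a, b)] with ¬moderate=1−0.91=0.09 → w = 0.09
R3: moderate=0.91, moderate=0.24; AND[min(a, b)] → w = 0.24
R4: moderate=0.24, mild=0.62; AND[min(a, b)] → w = 0.24
Rules with consequent 'medium': {R1, R4} → strengths 0.45, 0.24
Aggregate via t-conorm [max(a, b)]: 0.45

0.45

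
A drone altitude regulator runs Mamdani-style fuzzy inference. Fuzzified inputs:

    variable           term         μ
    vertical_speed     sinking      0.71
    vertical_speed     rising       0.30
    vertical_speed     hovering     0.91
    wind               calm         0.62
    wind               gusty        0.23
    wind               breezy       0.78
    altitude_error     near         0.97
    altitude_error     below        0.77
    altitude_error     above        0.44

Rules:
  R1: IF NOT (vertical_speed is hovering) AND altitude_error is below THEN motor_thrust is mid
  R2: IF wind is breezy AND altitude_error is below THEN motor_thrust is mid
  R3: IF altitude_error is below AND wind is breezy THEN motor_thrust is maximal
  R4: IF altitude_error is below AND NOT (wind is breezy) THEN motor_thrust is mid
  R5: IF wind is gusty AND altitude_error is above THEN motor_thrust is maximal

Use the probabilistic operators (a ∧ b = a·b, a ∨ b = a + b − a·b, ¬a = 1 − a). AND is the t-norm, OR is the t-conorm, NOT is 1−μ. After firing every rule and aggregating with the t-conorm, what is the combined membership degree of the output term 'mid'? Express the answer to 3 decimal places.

R1: ¬hovering=1−0.91=0.09, below=0.77; AND[a·b] → w = 0.0693
R2: breezy=0.78, below=0.77; AND[a·b] → w = 0.6006
R3: below=0.77, breezy=0.78; AND[a·b] → w = 0.6006
R4: below=0.77, ¬breezy=1−0.78=0.22; AND[a·b] → w = 0.1694
R5: gusty=0.23, above=0.44; AND[a·b] → w = 0.1012
Rules with consequent 'mid': {R1, R2, R4} → strengths 0.0693, 0.6006, 0.1694
Aggregate via t-conorm [a + b − a·b]: 0.6912

0.691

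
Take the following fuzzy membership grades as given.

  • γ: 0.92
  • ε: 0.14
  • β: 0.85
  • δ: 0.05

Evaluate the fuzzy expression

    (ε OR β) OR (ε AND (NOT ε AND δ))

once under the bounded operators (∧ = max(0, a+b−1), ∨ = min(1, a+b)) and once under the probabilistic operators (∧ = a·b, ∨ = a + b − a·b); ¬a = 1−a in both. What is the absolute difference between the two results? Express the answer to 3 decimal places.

0.118

Under bounded:
  ε OR β = min(1, a+b) on (0.14, 0.85) = 0.99
  NOT ε = 1 − 0.14 = 0.86
  NOT ε AND δ = max(0, a+b−1) on (0.86, 0.05) = 0.00
  ε AND (NOT ε AND δ) = max(0, a+b−1) on (0.14, 0.00) = 0.00
  (ε OR β) OR (ε AND (NOT ε AND δ)) = min(1, a+b) on (0.99, 0.00) = 0.99
  → value = 0.9900
Under probabilistic:
  ε OR β = a + b − a·b on (0.1400, 0.8500) = 0.8710
  NOT ε = 1 − 0.1400 = 0.8600
  NOT ε AND δ = a·b on (0.8600, 0.0500) = 0.0430
  ε AND (NOT ε AND δ) = a·b on (0.1400, 0.0430) = 0.0060
  (ε OR β) OR (ε AND (NOT ε AND δ)) = a + b − a·b on (0.8710, 0.0060) = 0.8718
  → value = 0.8718
|0.9900 − 0.8718| = 0.118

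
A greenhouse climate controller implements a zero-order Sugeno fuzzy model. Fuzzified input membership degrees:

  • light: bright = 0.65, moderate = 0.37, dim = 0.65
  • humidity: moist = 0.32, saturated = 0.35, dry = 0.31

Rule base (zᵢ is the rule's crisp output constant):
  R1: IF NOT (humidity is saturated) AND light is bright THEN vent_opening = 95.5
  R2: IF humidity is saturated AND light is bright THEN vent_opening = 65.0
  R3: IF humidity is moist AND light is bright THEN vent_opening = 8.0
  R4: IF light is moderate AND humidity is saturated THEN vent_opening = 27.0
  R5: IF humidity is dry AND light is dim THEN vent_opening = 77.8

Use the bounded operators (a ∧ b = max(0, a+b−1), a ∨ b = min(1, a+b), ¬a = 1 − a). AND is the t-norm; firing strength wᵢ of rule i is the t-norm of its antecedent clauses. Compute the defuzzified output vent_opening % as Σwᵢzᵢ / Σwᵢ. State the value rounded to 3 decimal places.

95.500

R1 (z=95.5): ¬saturated=1−0.35=0.65, bright=0.65; AND[max(0, a+b−1)] → w = 0.30
R2 (z=65.0): saturated=0.35, bright=0.65; AND[max(0, a+b−1)] → w = 0.00
R3 (z=8.0): moist=0.32, bright=0.65; AND[max(0, a+b−1)] → w = 0.00
R4 (z=27.0): moderate=0.37, saturated=0.35; AND[max(0, a+b−1)] → w = 0.00
R5 (z=77.8): dry=0.31, dim=0.65; AND[max(0, a+b−1)] → w = 0.00
Weighted average = (0.30·95.5 + 0.00·65.0 + 0.00·8.0 + 0.00·27.0 + 0.00·77.8) / (0.30 + 0.00 + 0.00 + 0.00 + 0.00)
  = 28.6500 / 0.3000 = 95.500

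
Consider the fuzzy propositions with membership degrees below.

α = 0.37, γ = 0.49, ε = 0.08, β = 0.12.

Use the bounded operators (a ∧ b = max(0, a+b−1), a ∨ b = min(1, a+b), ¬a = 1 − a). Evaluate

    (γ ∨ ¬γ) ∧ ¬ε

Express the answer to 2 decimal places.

0.92

¬γ = 1 − 0.49 = 0.51
γ ∨ ¬γ = min(1, a+b) on (0.49, 0.51) = 1.00
¬ε = 1 − 0.08 = 0.92
(γ ∨ ¬γ) ∧ ¬ε = max(0, a+b−1) on (1.00, 0.92) = 0.92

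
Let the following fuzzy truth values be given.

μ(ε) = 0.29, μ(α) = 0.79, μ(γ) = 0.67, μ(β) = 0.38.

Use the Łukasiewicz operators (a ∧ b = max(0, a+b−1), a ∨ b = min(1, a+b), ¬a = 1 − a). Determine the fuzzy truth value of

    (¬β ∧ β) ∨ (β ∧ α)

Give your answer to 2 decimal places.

0.17

¬β = 1 − 0.38 = 0.62
¬β ∧ β = max(0, a+b−1) on (0.62, 0.38) = 0.00
β ∧ α = max(0, a+b−1) on (0.38, 0.79) = 0.17
(¬β ∧ β) ∨ (β ∧ α) = min(1, a+b) on (0.00, 0.17) = 0.17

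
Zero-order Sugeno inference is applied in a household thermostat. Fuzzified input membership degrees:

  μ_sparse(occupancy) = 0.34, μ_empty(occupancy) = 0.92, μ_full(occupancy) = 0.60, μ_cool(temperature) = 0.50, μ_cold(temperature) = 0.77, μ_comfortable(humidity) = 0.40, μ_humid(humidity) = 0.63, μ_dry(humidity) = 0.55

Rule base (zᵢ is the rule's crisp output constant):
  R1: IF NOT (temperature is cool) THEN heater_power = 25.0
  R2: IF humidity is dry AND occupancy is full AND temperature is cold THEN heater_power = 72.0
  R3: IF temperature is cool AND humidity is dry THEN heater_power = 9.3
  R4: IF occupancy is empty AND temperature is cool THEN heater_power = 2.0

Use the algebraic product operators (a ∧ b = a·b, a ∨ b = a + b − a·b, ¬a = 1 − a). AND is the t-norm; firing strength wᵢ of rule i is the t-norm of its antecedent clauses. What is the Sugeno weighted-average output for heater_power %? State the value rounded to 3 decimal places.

R1 (z=25.0): ¬cool=1−0.50=0.50 → w = 0.5000
R2 (z=72.0): dry=0.55, full=0.60, cold=0.77; AND[a·b] → w = 0.2541
R3 (z=9.3): cool=0.50, dry=0.55; AND[a·b] → w = 0.2750
R4 (z=2.0): empty=0.92, cool=0.50; AND[a·b] → w = 0.4600
Weighted average = (0.5000·25.0 + 0.2541·72.0 + 0.2750·9.3 + 0.4600·2.0) / (0.5000 + 0.2541 + 0.2750 + 0.4600)
  = 34.2727 / 1.4891 = 23.016

23.016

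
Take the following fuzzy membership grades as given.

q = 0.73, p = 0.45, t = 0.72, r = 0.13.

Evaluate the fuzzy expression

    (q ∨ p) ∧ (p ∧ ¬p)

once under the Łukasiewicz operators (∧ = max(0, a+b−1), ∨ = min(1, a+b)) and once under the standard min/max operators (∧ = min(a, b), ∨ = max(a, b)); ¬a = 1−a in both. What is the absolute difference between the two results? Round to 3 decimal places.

Under Łukasiewicz:
  q ∨ p = min(1, a+b) on (0.73, 0.45) = 1.00
  ¬p = 1 − 0.45 = 0.55
  p ∧ ¬p = max(0, a+b−1) on (0.45, 0.55) = 0.00
  (q ∨ p) ∧ (p ∧ ¬p) = max(0, a+b−1) on (1.00, 0.00) = 0.00
  → value = 0.0000
Under standard min/max:
  q ∨ p = max(a, b) on (0.73, 0.45) = 0.73
  ¬p = 1 − 0.45 = 0.55
  p ∧ ¬p = min(a, b) on (0.45, 0.55) = 0.45
  (q ∨ p) ∧ (p ∧ ¬p) = min(a, b) on (0.73, 0.45) = 0.45
  → value = 0.4500
|0.0000 − 0.4500| = 0.450

0.450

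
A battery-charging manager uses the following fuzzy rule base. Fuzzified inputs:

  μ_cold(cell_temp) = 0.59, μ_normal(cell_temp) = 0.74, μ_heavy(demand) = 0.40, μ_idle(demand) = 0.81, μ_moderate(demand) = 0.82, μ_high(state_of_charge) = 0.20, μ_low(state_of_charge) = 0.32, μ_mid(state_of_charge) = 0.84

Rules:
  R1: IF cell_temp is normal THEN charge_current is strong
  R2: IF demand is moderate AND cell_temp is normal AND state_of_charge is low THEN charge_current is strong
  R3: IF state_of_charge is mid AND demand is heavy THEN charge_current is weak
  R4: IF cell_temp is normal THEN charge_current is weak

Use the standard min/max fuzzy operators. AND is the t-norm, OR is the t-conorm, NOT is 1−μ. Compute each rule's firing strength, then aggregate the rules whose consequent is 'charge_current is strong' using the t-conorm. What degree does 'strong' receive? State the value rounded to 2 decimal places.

0.74

R1: normal=0.74 → w = 0.74
R2: moderate=0.82, normal=0.74, low=0.32; AND[min(a, b)] → w = 0.32
R3: mid=0.84, heavy=0.40; AND[min(a, b)] → w = 0.40
R4: normal=0.74 → w = 0.74
Rules with consequent 'strong': {R1, R2} → strengths 0.74, 0.32
Aggregate via t-conorm [max(a, b)]: 0.74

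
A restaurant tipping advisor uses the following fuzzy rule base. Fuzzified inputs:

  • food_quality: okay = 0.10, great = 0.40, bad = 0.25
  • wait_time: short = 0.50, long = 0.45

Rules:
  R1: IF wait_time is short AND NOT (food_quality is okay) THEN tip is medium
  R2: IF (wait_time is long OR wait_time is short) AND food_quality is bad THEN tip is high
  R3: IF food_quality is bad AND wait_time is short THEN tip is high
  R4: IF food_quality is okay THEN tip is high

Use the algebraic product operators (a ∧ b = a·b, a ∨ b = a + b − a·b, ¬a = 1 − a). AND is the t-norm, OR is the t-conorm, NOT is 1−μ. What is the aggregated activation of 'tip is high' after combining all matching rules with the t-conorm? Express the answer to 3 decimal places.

R1: short=0.50, ¬okay=1−0.10=0.90; AND[a·b] → w = 0.4500
R2: (long=0.45 OR short=0.50) = 0.7250; AND[a·b] with bad=0.25 → w = 0.1812
R3: bad=0.25, short=0.50; AND[a·b] → w = 0.1250
R4: okay=0.10 → w = 0.1000
Rules with consequent 'high': {R2, R3, R4} → strengths 0.1812, 0.1250, 0.1000
Aggregate via t-conorm [a + b − a·b]: 0.3552

0.355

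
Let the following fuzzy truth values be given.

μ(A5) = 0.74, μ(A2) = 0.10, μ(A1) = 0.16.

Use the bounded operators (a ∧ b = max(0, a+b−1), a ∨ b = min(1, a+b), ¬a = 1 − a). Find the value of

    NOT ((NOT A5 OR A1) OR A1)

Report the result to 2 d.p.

0.42

NOT A5 = 1 − 0.74 = 0.26
NOT A5 OR A1 = min(1, a+b) on (0.26, 0.16) = 0.42
(NOT A5 OR A1) OR A1 = min(1, a+b) on (0.42, 0.16) = 0.58
NOT ((NOT A5 OR A1) OR A1) = 1 − 0.58 = 0.42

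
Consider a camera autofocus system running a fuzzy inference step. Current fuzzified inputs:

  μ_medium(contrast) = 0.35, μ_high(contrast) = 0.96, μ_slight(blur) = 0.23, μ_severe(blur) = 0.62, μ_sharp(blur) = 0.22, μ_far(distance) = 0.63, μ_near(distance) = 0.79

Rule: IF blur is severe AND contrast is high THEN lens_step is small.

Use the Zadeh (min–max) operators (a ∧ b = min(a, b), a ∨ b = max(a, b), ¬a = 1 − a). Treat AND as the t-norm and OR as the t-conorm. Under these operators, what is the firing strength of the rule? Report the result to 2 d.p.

0.62

firing strength: severe=0.62, high=0.96; AND[min(a, b)] → w = 0.62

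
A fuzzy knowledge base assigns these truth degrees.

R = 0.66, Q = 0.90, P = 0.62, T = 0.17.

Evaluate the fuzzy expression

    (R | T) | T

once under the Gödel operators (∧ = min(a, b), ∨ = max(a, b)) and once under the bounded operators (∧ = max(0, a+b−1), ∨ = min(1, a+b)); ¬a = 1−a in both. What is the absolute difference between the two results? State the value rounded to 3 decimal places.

0.340

Under Gödel:
  R | T = max(a, b) on (0.66, 0.17) = 0.66
  (R | T) | T = max(a, b) on (0.66, 0.17) = 0.66
  → value = 0.6600
Under bounded:
  R | T = min(1, a+b) on (0.66, 0.17) = 0.83
  (R | T) | T = min(1, a+b) on (0.83, 0.17) = 1.00
  → value = 1.0000
|0.6600 − 1.0000| = 0.340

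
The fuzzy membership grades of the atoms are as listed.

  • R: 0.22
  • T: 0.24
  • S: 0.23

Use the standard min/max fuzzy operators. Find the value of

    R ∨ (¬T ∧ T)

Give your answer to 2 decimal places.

¬T = 1 − 0.24 = 0.76
¬T ∧ T = min(a, b) on (0.76, 0.24) = 0.24
R ∨ (¬T ∧ T) = max(a, b) on (0.22, 0.24) = 0.24

0.24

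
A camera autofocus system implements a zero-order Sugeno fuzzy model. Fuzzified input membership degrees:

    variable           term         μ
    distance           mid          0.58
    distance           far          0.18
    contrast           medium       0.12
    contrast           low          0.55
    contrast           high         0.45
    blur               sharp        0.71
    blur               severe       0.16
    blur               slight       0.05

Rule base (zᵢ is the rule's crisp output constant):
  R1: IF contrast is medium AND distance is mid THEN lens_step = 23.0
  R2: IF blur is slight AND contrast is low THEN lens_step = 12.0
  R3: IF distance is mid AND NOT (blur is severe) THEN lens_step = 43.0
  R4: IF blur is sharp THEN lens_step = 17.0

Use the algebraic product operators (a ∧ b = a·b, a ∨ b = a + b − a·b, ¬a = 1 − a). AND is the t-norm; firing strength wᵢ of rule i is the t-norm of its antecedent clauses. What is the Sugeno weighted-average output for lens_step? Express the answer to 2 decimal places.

27.00

R1 (z=23.0): medium=0.12, mid=0.58; AND[a·b] → w = 0.0696
R2 (z=12.0): slight=0.05, low=0.55; AND[a·b] → w = 0.0275
R3 (z=43.0): mid=0.58, ¬severe=1−0.16=0.84; AND[a·b] → w = 0.4872
R4 (z=17.0): sharp=0.71 → w = 0.7100
Weighted average = (0.0696·23.0 + 0.0275·12.0 + 0.4872·43.0 + 0.7100·17.0) / (0.0696 + 0.0275 + 0.4872 + 0.7100)
  = 34.9504 / 1.2943 = 27.00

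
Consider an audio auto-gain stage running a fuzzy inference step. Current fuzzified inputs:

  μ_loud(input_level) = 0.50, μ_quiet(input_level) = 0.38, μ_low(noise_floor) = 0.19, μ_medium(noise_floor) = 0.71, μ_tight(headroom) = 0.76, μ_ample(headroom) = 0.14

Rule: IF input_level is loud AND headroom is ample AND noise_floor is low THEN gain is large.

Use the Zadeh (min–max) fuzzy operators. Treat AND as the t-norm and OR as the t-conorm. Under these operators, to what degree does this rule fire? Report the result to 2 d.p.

firing strength: loud=0.50, ample=0.14, low=0.19; AND[min(a, b)] → w = 0.14

0.14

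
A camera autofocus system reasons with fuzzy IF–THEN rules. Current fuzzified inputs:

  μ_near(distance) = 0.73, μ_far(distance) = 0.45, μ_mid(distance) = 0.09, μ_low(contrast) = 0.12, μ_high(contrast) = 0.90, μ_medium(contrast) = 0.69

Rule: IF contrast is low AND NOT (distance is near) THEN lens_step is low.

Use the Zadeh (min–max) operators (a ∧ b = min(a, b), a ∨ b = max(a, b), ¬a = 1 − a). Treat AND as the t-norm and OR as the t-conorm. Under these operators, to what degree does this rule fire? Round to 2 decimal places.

0.12

firing strength: low=0.12, ¬near=1−0.73=0.27; AND[min(a, b)] → w = 0.12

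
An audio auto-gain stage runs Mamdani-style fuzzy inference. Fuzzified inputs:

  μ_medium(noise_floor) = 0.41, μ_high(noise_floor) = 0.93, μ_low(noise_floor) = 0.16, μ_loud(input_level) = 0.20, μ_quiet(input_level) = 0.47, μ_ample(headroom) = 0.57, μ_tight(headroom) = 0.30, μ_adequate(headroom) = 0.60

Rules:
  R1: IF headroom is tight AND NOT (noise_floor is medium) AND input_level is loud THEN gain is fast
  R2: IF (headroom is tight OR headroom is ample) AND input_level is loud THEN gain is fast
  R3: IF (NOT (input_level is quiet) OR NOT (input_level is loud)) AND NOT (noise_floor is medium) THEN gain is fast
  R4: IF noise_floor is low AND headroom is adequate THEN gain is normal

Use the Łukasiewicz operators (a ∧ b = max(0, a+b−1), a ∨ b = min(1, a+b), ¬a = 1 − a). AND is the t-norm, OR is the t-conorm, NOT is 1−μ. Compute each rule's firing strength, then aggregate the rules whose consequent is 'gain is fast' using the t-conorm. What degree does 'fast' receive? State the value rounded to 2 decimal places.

0.66

R1: tight=0.30, ¬medium=1−0.41=0.59, loud=0.20; AND[max(0, a+b−1)] → w = 0.00
R2: (tight=0.30 OR ample=0.57) = 0.87; AND[max(0, a+b−1)] with loud=0.20 → w = 0.07
R3: (¬quiet=1−0.47=0.53 OR ¬loud=1−0.20=0.80) = 1.00; AND[max(0, a+b−1)] with ¬medium=1−0.41=0.59 → w = 0.59
R4: low=0.16, adequate=0.60; AND[max(0, a+b−1)] → w = 0.00
Rules with consequent 'fast': {R1, R2, R3} → strengths 0.00, 0.07, 0.59
Aggregate via t-conorm [min(1, a+b)]: 0.66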